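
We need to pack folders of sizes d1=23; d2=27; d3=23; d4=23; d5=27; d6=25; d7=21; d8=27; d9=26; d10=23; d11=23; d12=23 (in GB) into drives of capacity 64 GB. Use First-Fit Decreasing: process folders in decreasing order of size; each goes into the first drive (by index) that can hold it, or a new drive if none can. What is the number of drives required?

6

Sorted descending: 27, 27, 27, 26, 25, 23, 23, 23, 23, 23, 23, 21.
Put 27 GB in drive 1; 37 GB remain.
Put 27 GB in drive 1; 10 GB remain.
Put 27 GB in drive 2; 37 GB remain.
Put 26 GB in drive 2; 11 GB remain.
Put 25 GB in drive 3; 39 GB remain.
Put 23 GB in drive 3; 16 GB remain.
Put 23 GB in drive 4; 41 GB remain.
Put 23 GB in drive 4; 18 GB remain.
Put 23 GB in drive 5; 41 GB remain.
Put 23 GB in drive 5; 18 GB remain.
Put 23 GB in drive 6; 41 GB remain.
Put 21 GB in drive 6; 20 GB remain.
Final drives: [27,27] [27,26] [25,23] [23,23] [23,23] [23,21].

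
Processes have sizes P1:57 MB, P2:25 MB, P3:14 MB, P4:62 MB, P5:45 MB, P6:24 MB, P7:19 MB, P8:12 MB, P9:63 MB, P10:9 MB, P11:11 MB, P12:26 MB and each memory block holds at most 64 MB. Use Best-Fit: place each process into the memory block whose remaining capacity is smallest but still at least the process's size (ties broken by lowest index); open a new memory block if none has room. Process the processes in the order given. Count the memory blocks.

memory block 1: place P1 (57 MB), 7 MB left
memory block 2: place P2 (25 MB), 39 MB left
memory block 2: place P3 (14 MB), 25 MB left
memory block 3: place P4 (62 MB), 2 MB left
memory block 4: place P5 (45 MB), 19 MB left
memory block 2: place P6 (24 MB), 1 MB left
memory block 4: place P7 (19 MB), 0 MB left
memory block 5: place P8 (12 MB), 52 MB left
memory block 6: place P9 (63 MB), 1 MB left
memory block 5: place P10 (9 MB), 43 MB left
memory block 5: place P11 (11 MB), 32 MB left
memory block 5: place P12 (26 MB), 6 MB left
Final memory blocks: [57] [25,14,24] [62] [45,19] [12,9,11,26] [63].

6 memory blocks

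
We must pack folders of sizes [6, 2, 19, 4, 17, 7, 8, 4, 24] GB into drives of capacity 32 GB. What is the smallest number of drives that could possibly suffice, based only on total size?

3

Total size = 6 + 2 + 19 + 4 + 17 + 7 + 8 + 4 + 24 = 91 GB.
⌈91 / 32⌉ = 3.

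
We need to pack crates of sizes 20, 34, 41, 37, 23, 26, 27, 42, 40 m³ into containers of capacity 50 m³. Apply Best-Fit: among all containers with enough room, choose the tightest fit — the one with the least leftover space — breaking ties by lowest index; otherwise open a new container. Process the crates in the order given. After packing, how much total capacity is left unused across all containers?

Put 20 m³ in container 1; 30 m³ remain.
Put 34 m³ in container 2; 16 m³ remain.
Put 41 m³ in container 3; 9 m³ remain.
Put 37 m³ in container 4; 13 m³ remain.
Put 23 m³ in container 1; 7 m³ remain.
Put 26 m³ in container 5; 24 m³ remain.
Put 27 m³ in container 6; 23 m³ remain.
Put 42 m³ in container 7; 8 m³ remain.
Put 40 m³ in container 8; 10 m³ remain.
8 containers × 50 m³ = 400 m³; used 290 m³; unused 110 m³.

110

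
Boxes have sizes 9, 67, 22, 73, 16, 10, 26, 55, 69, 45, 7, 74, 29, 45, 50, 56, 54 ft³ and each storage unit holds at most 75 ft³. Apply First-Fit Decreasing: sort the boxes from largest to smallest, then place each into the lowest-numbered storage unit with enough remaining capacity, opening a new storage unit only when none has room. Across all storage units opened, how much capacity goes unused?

Sorted descending: 74, 73, 69, 67, 56, 55, 54, 50, 45, 45, 29, 26, 22, 16, 10, 9, 7.
storage unit 1: place 74 ft³, 1 ft³ left
storage unit 2: place 73 ft³, 2 ft³ left
storage unit 3: place 69 ft³, 6 ft³ left
storage unit 4: place 67 ft³, 8 ft³ left
storage unit 5: place 56 ft³, 19 ft³ left
storage unit 6: place 55 ft³, 20 ft³ left
storage unit 7: place 54 ft³, 21 ft³ left
storage unit 8: place 50 ft³, 25 ft³ left
storage unit 9: place 45 ft³, 30 ft³ left
storage unit 10: place 45 ft³, 30 ft³ left
storage unit 9: place 29 ft³, 1 ft³ left
storage unit 10: place 26 ft³, 4 ft³ left
storage unit 8: place 22 ft³, 3 ft³ left
storage unit 5: place 16 ft³, 3 ft³ left
storage unit 6: place 10 ft³, 10 ft³ left
storage unit 6: place 9 ft³, 1 ft³ left
storage unit 4: place 7 ft³, 1 ft³ left
10 storage units × 75 ft³ = 750 ft³; used 707 ft³; unused 43 ft³.

43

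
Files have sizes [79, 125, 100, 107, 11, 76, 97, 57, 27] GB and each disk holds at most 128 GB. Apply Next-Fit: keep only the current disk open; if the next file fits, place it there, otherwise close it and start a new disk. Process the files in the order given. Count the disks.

7

disk 1: place 79 GB, 49 GB left
disk 2: place 125 GB, 3 GB left
disk 3: place 100 GB, 28 GB left
disk 4: place 107 GB, 21 GB left
disk 4: place 11 GB, 10 GB left
disk 5: place 76 GB, 52 GB left
disk 6: place 97 GB, 31 GB left
disk 7: place 57 GB, 71 GB left
disk 7: place 27 GB, 44 GB left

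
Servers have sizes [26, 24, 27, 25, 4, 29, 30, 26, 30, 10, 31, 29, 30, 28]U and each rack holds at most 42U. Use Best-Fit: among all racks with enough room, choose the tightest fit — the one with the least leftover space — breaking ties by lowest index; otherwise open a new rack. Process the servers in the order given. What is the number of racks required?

26U → rack 1 (remaining 16U)
24U → rack 2 (remaining 18U)
27U → rack 3 (remaining 15U)
25U → rack 4 (remaining 17U)
4U → rack 3 (remaining 11U)
29U → rack 5 (remaining 13U)
30U → rack 6 (remaining 12U)
26U → rack 7 (remaining 16U)
30U → rack 8 (remaining 12U)
10U → rack 3 (remaining 1U)
31U → rack 9 (remaining 11U)
29U → rack 10 (remaining 13U)
30U → rack 11 (remaining 12U)
28U → rack 12 (remaining 14U)

12 racks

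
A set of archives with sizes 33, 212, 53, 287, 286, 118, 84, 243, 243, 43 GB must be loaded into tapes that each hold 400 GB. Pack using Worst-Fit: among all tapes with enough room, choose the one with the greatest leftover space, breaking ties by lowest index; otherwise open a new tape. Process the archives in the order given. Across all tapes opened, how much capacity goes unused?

Put 33 GB in tape 1; 367 GB remain.
Put 212 GB in tape 1; 155 GB remain.
Put 53 GB in tape 1; 102 GB remain.
Put 287 GB in tape 2; 113 GB remain.
Put 286 GB in tape 3; 114 GB remain.
Put 118 GB in tape 4; 282 GB remain.
Put 84 GB in tape 4; 198 GB remain.
Put 243 GB in tape 5; 157 GB remain.
Put 243 GB in tape 6; 157 GB remain.
Put 43 GB in tape 4; 155 GB remain.
6 tapes × 400 GB = 2400 GB; used 1602 GB; unused 798 GB.

798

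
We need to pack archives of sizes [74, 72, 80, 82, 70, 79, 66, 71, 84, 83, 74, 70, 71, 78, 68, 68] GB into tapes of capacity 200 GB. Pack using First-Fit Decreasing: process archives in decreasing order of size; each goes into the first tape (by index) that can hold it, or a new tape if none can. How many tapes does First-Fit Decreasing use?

Sorted descending: 84, 83, 82, 80, 79, 78, 74, 74, 72, 71, 71, 70, 70, 68, 68, 66.
Put 84 GB in tape 1; 116 GB remain.
Put 83 GB in tape 1; 33 GB remain.
Put 82 GB in tape 2; 118 GB remain.
Put 80 GB in tape 2; 38 GB remain.
Put 79 GB in tape 3; 121 GB remain.
Put 78 GB in tape 3; 43 GB remain.
Put 74 GB in tape 4; 126 GB remain.
Put 74 GB in tape 4; 52 GB remain.
Put 72 GB in tape 5; 128 GB remain.
Put 71 GB in tape 5; 57 GB remain.
Put 71 GB in tape 6; 129 GB remain.
Put 70 GB in tape 6; 59 GB remain.
Put 70 GB in tape 7; 130 GB remain.
Put 68 GB in tape 7; 62 GB remain.
Put 68 GB in tape 8; 132 GB remain.
Put 66 GB in tape 8; 66 GB remain.

8 tapes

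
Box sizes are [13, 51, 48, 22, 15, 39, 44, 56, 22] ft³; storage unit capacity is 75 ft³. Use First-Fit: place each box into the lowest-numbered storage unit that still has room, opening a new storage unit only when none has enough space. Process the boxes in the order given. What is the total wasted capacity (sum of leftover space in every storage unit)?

65

Put 13 ft³ in storage unit 1; 62 ft³ remain.
Put 51 ft³ in storage unit 1; 11 ft³ remain.
Put 48 ft³ in storage unit 2; 27 ft³ remain.
Put 22 ft³ in storage unit 2; 5 ft³ remain.
Put 15 ft³ in storage unit 3; 60 ft³ remain.
Put 39 ft³ in storage unit 3; 21 ft³ remain.
Put 44 ft³ in storage unit 4; 31 ft³ remain.
Put 56 ft³ in storage unit 5; 19 ft³ remain.
Put 22 ft³ in storage unit 4; 9 ft³ remain.
5 storage units × 75 ft³ = 375 ft³; used 310 ft³; unused 65 ft³.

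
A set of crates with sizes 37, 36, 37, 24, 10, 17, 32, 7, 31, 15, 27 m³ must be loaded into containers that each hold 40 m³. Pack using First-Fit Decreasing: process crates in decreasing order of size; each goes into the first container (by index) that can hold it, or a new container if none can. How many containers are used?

8 containers

Sorted descending: 37, 37, 36, 32, 31, 27, 24, 17, 15, 10, 7.
37 m³ → container 1 (remaining 3 m³)
37 m³ → container 2 (remaining 3 m³)
36 m³ → container 3 (remaining 4 m³)
32 m³ → container 4 (remaining 8 m³)
31 m³ → container 5 (remaining 9 m³)
27 m³ → container 6 (remaining 13 m³)
24 m³ → container 7 (remaining 16 m³)
17 m³ → container 8 (remaining 23 m³)
15 m³ → container 7 (remaining 1 m³)
10 m³ → container 6 (remaining 3 m³)
7 m³ → container 4 (remaining 1 m³)
Final containers: [37] [37] [36] [32,7] [31] [27,10] [24,15] [17].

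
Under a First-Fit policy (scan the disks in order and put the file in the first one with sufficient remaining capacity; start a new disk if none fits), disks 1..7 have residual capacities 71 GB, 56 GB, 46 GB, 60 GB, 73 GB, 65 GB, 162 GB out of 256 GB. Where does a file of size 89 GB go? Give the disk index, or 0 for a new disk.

Disks with room: disk 7 (162 GB).
The first with room is disk 7.

7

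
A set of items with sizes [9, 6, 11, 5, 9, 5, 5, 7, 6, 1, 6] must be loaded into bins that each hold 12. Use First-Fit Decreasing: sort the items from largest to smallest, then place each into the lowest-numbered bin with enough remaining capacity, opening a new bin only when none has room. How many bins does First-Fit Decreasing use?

Sorted descending: 11, 9, 9, 7, 6, 6, 6, 5, 5, 5, 1.
Put 11 in bin 1; 1 remain.
Put 9 in bin 2; 3 remain.
Put 9 in bin 3; 3 remain.
Put 7 in bin 4; 5 remain.
Put 6 in bin 5; 6 remain.
Put 6 in bin 5; 0 remain.
Put 6 in bin 6; 6 remain.
Put 5 in bin 4; 0 remain.
Put 5 in bin 6; 1 remain.
Put 5 in bin 7; 7 remain.
Put 1 in bin 1; 0 remain.

7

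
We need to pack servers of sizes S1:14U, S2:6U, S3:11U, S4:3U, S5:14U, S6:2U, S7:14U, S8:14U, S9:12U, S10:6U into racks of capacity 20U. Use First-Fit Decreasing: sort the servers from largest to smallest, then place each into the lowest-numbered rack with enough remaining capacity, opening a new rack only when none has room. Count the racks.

6

Sorted descending: 14, 14, 14, 14, 12, 11, 6, 6, 3, 2.
rack 1: place 14U, 6U left
rack 2: place 14U, 6U left
rack 3: place 14U, 6U left
rack 4: place 14U, 6U left
rack 5: place 12U, 8U left
rack 6: place 11U, 9U left
rack 1: place 6U, 0U left
rack 2: place 6U, 0U left
rack 3: place 3U, 3U left
rack 3: place 2U, 1U left
Final racks: [14,6] [14,6] [14,3,2] [14] [12] [11].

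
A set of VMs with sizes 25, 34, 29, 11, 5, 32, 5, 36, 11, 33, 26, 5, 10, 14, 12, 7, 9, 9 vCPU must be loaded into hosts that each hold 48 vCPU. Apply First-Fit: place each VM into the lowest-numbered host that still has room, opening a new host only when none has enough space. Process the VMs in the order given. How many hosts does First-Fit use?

Put 25 vCPU in host 1; 23 vCPU remain.
Put 34 vCPU in host 2; 14 vCPU remain.
Put 29 vCPU in host 3; 19 vCPU remain.
Put 11 vCPU in host 1; 12 vCPU remain.
Put 5 vCPU in host 1; 7 vCPU remain.
Put 32 vCPU in host 4; 16 vCPU remain.
Put 5 vCPU in host 1; 2 vCPU remain.
Put 36 vCPU in host 5; 12 vCPU remain.
Put 11 vCPU in host 2; 3 vCPU remain.
Put 33 vCPU in host 6; 15 vCPU remain.
Put 26 vCPU in host 7; 22 vCPU remain.
Put 5 vCPU in host 3; 14 vCPU remain.
Put 10 vCPU in host 3; 4 vCPU remain.
Put 14 vCPU in host 4; 2 vCPU remain.
Put 12 vCPU in host 5; 0 vCPU remain.
Put 7 vCPU in host 6; 8 vCPU remain.
Put 9 vCPU in host 7; 13 vCPU remain.
Put 9 vCPU in host 7; 4 vCPU remain.

7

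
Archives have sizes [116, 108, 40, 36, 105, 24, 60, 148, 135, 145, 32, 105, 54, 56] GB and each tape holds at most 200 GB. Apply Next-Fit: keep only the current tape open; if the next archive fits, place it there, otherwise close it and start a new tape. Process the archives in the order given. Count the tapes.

8 tapes

116 GB → tape 1 (remaining 84 GB)
108 GB → tape 2 (remaining 92 GB)
40 GB → tape 2 (remaining 52 GB)
36 GB → tape 2 (remaining 16 GB)
105 GB → tape 3 (remaining 95 GB)
24 GB → tape 3 (remaining 71 GB)
60 GB → tape 3 (remaining 11 GB)
148 GB → tape 4 (remaining 52 GB)
135 GB → tape 5 (remaining 65 GB)
145 GB → tape 6 (remaining 55 GB)
32 GB → tape 6 (remaining 23 GB)
105 GB → tape 7 (remaining 95 GB)
54 GB → tape 7 (remaining 41 GB)
56 GB → tape 8 (remaining 144 GB)
Final tapes: [116] [108,40,36] [105,24,60] [148] [135] [145,32] [105,54] [56].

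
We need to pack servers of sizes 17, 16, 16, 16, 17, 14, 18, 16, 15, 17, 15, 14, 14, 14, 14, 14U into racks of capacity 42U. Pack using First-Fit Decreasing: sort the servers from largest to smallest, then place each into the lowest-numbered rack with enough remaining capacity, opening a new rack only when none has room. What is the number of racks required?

7 racks

Sorted descending: 18, 17, 17, 17, 16, 16, 16, 16, 15, 15, 14, 14, 14, 14, 14, 14.
rack 1: place 18U, 24U left
rack 1: place 17U, 7U left
rack 2: place 17U, 25U left
rack 2: place 17U, 8U left
rack 3: place 16U, 26U left
rack 3: place 16U, 10U left
rack 4: place 16U, 26U left
rack 4: place 16U, 10U left
rack 5: place 15U, 27U left
rack 5: place 15U, 12U left
rack 6: place 14U, 28U left
rack 6: place 14U, 14U left
rack 6: place 14U, 0U left
rack 7: place 14U, 28U left
rack 7: place 14U, 14U left
rack 7: place 14U, 0U left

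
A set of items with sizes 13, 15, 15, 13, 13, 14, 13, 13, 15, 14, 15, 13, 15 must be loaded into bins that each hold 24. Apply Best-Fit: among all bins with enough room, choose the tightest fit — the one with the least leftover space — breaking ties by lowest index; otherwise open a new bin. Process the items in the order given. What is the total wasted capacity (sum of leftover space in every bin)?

131

bin 1: place 13, 11 left
bin 2: place 15, 9 left
bin 3: place 15, 9 left
bin 4: place 13, 11 left
bin 5: place 13, 11 left
bin 6: place 14, 10 left
bin 7: place 13, 11 left
bin 8: place 13, 11 left
bin 9: place 15, 9 left
bin 10: place 14, 10 left
bin 11: place 15, 9 left
bin 12: place 13, 11 left
bin 13: place 15, 9 left
13 bins × 24 = 312; used 181; unused 131.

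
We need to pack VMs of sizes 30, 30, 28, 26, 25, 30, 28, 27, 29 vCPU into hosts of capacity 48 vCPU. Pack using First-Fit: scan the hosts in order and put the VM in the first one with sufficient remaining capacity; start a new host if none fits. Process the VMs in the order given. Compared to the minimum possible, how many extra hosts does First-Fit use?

0

First-Fit: [30] [30] [28] [26] [25] [30] [28] [27] [29] → 9 hosts.
9 VMs exceed 24 vCPU (half the capacity), and no two of those can share a host, so at least 9 hosts are needed.
So 9 is already optimal.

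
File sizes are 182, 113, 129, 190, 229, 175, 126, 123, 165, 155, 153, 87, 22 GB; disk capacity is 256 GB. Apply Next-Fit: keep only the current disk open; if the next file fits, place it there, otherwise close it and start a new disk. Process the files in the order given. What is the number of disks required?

10

182 GB → disk 1 (remaining 74 GB)
113 GB → disk 2 (remaining 143 GB)
129 GB → disk 2 (remaining 14 GB)
190 GB → disk 3 (remaining 66 GB)
229 GB → disk 4 (remaining 27 GB)
175 GB → disk 5 (remaining 81 GB)
126 GB → disk 6 (remaining 130 GB)
123 GB → disk 6 (remaining 7 GB)
165 GB → disk 7 (remaining 91 GB)
155 GB → disk 8 (remaining 101 GB)
153 GB → disk 9 (remaining 103 GB)
87 GB → disk 9 (remaining 16 GB)
22 GB → disk 10 (remaining 234 GB)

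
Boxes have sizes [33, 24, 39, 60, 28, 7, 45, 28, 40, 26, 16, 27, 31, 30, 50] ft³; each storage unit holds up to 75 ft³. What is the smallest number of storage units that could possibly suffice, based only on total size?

Total size = 33 + 24 + 39 + 60 + 28 + 7 + 45 + 28 + 40 + 26 + 16 + 27 + 31 + 30 + 50 = 484 ft³.
⌈484 / 75⌉ = 7.

7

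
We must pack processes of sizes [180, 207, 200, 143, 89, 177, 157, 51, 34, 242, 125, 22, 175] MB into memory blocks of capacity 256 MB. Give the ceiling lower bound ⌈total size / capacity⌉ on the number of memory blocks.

Total size = 180 + 207 + 200 + 143 + 89 + 177 + 157 + 51 + 34 + 242 + 125 + 22 + 175 = 1802 MB.
⌈1802 / 256⌉ = 8.

8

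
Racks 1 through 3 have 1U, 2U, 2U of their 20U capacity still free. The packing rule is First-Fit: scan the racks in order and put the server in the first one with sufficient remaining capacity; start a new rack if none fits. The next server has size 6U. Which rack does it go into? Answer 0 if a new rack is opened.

No rack has ≥ 6U free, so a new rack is opened.

0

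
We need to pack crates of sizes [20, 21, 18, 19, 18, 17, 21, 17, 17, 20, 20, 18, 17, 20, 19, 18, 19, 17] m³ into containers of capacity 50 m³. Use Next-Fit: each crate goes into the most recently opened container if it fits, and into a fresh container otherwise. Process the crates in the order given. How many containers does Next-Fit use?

9 containers

20 m³ → container 1 (remaining 30 m³)
21 m³ → container 1 (remaining 9 m³)
18 m³ → container 2 (remaining 32 m³)
19 m³ → container 2 (remaining 13 m³)
18 m³ → container 3 (remaining 32 m³)
17 m³ → container 3 (remaining 15 m³)
21 m³ → container 4 (remaining 29 m³)
17 m³ → container 4 (remaining 12 m³)
17 m³ → container 5 (remaining 33 m³)
20 m³ → container 5 (remaining 13 m³)
20 m³ → container 6 (remaining 30 m³)
18 m³ → container 6 (remaining 12 m³)
17 m³ → container 7 (remaining 33 m³)
20 m³ → container 7 (remaining 13 m³)
19 m³ → container 8 (remaining 31 m³)
18 m³ → container 8 (remaining 13 m³)
19 m³ → container 9 (remaining 31 m³)
17 m³ → container 9 (remaining 14 m³)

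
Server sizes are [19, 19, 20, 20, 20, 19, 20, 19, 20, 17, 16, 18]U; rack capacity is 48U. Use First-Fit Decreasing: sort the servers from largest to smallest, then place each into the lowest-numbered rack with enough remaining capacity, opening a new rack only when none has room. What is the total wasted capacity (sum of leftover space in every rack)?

Sorted descending: 20, 20, 20, 20, 20, 19, 19, 19, 19, 18, 17, 16.
20U → rack 1 (remaining 28U)
20U → rack 1 (remaining 8U)
20U → rack 2 (remaining 28U)
20U → rack 2 (remaining 8U)
20U → rack 3 (remaining 28U)
19U → rack 3 (remaining 9U)
19U → rack 4 (remaining 29U)
19U → rack 4 (remaining 10U)
19U → rack 5 (remaining 29U)
18U → rack 5 (remaining 11U)
17U → rack 6 (remaining 31U)
16U → rack 6 (remaining 15U)
6 racks × 48U = 288U; used 227U; unused 61U.

61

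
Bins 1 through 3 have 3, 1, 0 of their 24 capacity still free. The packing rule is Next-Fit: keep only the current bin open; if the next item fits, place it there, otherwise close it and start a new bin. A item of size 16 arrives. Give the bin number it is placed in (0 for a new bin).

Next-Fit only looks at bin 3, which has 0 free.
16 does not fit, so a new bin is opened.

0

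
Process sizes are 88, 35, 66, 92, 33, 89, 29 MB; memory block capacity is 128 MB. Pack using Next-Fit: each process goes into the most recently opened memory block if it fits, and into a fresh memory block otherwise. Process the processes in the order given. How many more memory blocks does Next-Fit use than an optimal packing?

0

Next-Fit: [88,35] [66] [92,33] [89,29] → 4 memory blocks.
Total size 432 MB; any packing needs at least ⌈432/128⌉ = 4 memory blocks.
So 4 is already optimal.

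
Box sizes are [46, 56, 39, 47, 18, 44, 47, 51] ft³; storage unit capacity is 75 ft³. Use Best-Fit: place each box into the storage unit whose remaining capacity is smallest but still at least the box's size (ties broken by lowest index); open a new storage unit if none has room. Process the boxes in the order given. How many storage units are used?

Put 46 ft³ in storage unit 1; 29 ft³ remain.
Put 56 ft³ in storage unit 2; 19 ft³ remain.
Put 39 ft³ in storage unit 3; 36 ft³ remain.
Put 47 ft³ in storage unit 4; 28 ft³ remain.
Put 18 ft³ in storage unit 2; 1 ft³ remain.
Put 44 ft³ in storage unit 5; 31 ft³ remain.
Put 47 ft³ in storage unit 6; 28 ft³ remain.
Put 51 ft³ in storage unit 7; 24 ft³ remain.
Final storage units: [46] [56,18] [39] [47] [44] [47] [51].

7 storage units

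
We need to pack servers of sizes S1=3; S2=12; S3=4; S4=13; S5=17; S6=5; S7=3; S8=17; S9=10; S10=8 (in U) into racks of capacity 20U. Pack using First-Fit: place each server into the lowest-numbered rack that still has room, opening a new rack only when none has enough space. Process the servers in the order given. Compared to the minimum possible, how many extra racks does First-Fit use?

First-Fit: [3,12,4] [13,5] [17,3] [17] [10,8] → 5 racks.
Total size 92U; any packing needs at least ⌈92/20⌉ = 5 racks.
So 5 is already optimal.

0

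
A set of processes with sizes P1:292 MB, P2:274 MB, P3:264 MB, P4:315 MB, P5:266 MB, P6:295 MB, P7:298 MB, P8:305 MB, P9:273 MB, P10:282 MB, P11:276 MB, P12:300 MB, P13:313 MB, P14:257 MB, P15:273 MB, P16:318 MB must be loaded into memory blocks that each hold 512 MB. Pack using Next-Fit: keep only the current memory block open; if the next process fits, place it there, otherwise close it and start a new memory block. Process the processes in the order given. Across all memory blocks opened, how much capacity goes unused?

3591

memory block 1: place P1 (292 MB), 220 MB left
memory block 2: place P2 (274 MB), 238 MB left
memory block 3: place P3 (264 MB), 248 MB left
memory block 4: place P4 (315 MB), 197 MB left
memory block 5: place P5 (266 MB), 246 MB left
memory block 6: place P6 (295 MB), 217 MB left
memory block 7: place P7 (298 MB), 214 MB left
memory block 8: place P8 (305 MB), 207 MB left
memory block 9: place P9 (273 MB), 239 MB left
memory block 10: place P10 (282 MB), 230 MB left
memory block 11: place P11 (276 MB), 236 MB left
memory block 12: place P12 (300 MB), 212 MB left
memory block 13: place P13 (313 MB), 199 MB left
memory block 14: place P14 (257 MB), 255 MB left
memory block 15: place P15 (273 MB), 239 MB left
memory block 16: place P16 (318 MB), 194 MB left
16 memory blocks × 512 MB = 8192 MB; used 4601 MB; unused 3591 MB.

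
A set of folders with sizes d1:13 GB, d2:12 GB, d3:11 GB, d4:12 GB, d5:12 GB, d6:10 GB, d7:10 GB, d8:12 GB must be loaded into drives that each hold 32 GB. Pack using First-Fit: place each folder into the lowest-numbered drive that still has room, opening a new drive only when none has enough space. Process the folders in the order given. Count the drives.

4 drives

drive 1: place d1 (13 GB), 19 GB left
drive 1: place d2 (12 GB), 7 GB left
drive 2: place d3 (11 GB), 21 GB left
drive 2: place d4 (12 GB), 9 GB left
drive 3: place d5 (12 GB), 20 GB left
drive 3: place d6 (10 GB), 10 GB left
drive 3: place d7 (10 GB), 0 GB left
drive 4: place d8 (12 GB), 20 GB left
Final drives: [13,12] [11,12] [12,10,10] [12].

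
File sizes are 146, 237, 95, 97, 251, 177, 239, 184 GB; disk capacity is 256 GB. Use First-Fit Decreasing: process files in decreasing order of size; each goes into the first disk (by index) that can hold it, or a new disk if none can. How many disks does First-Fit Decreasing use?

Sorted descending: 251, 239, 237, 184, 177, 146, 97, 95.
Put 251 GB in disk 1; 5 GB remain.
Put 239 GB in disk 2; 17 GB remain.
Put 237 GB in disk 3; 19 GB remain.
Put 184 GB in disk 4; 72 GB remain.
Put 177 GB in disk 5; 79 GB remain.
Put 146 GB in disk 6; 110 GB remain.
Put 97 GB in disk 6; 13 GB remain.
Put 95 GB in disk 7; 161 GB remain.

7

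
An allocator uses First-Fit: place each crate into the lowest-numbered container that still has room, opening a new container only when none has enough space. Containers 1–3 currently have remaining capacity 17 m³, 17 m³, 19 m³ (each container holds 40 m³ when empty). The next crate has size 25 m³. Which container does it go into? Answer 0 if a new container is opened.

No container has ≥ 25 m³ free, so a new container is opened.

0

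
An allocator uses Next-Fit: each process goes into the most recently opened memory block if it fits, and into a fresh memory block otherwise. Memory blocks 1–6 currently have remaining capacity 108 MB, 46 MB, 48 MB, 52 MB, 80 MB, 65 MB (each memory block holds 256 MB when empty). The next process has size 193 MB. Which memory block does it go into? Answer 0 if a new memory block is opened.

Next-Fit only looks at memory block 6, which has 65 MB free.
193 MB does not fit, so a new memory block is opened.

0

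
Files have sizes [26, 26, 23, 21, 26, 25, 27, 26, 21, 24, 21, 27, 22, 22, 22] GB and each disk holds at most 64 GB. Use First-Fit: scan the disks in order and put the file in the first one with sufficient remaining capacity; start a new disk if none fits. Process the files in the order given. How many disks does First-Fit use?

8

26 GB → disk 1 (remaining 38 GB)
26 GB → disk 1 (remaining 12 GB)
23 GB → disk 2 (remaining 41 GB)
21 GB → disk 2 (remaining 20 GB)
26 GB → disk 3 (remaining 38 GB)
25 GB → disk 3 (remaining 13 GB)
27 GB → disk 4 (remaining 37 GB)
26 GB → disk 4 (remaining 11 GB)
21 GB → disk 5 (remaining 43 GB)
24 GB → disk 5 (remaining 19 GB)
21 GB → disk 6 (remaining 43 GB)
27 GB → disk 6 (remaining 16 GB)
22 GB → disk 7 (remaining 42 GB)
22 GB → disk 7 (remaining 20 GB)
22 GB → disk 8 (remaining 42 GB)
Final disks: [26,26] [23,21] [26,25] [27,26] [21,24] [21,27] [22,22] [22].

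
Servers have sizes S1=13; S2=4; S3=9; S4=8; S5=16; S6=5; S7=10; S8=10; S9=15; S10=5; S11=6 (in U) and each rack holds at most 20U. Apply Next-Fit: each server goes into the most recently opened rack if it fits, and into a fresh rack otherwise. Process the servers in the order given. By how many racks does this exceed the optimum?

1

Next-Fit: [13,4] [9,8] [16] [5,10] [10] [15,5] [6] → 7 racks.
Total size 101U; any packing needs at least ⌈101/20⌉ = 6 racks.
An optimal packing achieves that bound: [16,4] [15,5] [13,6] [10,10] [9,8] [5] → 6 racks.
Excess: 7 − 6 = 1.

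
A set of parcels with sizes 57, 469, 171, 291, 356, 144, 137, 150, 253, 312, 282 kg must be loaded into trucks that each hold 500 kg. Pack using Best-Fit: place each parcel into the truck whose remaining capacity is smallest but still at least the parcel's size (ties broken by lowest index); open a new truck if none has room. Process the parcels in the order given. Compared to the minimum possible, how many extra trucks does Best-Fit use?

1

Best-Fit: [57,171,150] [469] [291,137] [356,144] [253] [312] [282] → 7 trucks.
Total size 2622 kg; any packing needs at least ⌈2622/500⌉ = 6 trucks.
An optimal packing achieves that bound: [469] [356,144] [312,171] [291,150,57] [282,137] [253] → 6 trucks.
Excess: 7 − 6 = 1.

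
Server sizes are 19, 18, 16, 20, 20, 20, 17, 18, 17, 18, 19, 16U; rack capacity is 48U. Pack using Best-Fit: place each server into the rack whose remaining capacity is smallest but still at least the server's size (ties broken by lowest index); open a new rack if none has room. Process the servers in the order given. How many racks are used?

6 racks

Put 19U in rack 1; 29U remain.
Put 18U in rack 1; 11U remain.
Put 16U in rack 2; 32U remain.
Put 20U in rack 2; 12U remain.
Put 20U in rack 3; 28U remain.
Put 20U in rack 3; 8U remain.
Put 17U in rack 4; 31U remain.
Put 18U in rack 4; 13U remain.
Put 17U in rack 5; 31U remain.
Put 18U in rack 5; 13U remain.
Put 19U in rack 6; 29U remain.
Put 16U in rack 6; 13U remain.
Final racks: [19,18] [16,20] [20,20] [17,18] [17,18] [19,16].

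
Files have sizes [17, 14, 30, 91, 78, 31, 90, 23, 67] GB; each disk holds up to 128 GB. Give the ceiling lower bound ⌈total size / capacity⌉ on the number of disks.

4 disks

Total size = 17 + 14 + 30 + 91 + 78 + 31 + 90 + 23 + 67 = 441 GB.
⌈441 / 128⌉ = 4.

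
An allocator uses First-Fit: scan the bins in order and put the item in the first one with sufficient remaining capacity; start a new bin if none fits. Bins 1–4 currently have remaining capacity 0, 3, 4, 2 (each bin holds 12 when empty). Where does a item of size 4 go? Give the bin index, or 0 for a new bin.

3

Bins with room: bin 3 (4).
The first with room is bin 3.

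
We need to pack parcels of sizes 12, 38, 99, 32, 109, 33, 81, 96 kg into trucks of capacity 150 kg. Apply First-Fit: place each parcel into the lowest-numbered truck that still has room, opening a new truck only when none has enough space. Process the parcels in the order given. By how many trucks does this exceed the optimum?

First-Fit: [12,38,99] [32,109] [33,81] [96] → 4 trucks.
Total size 500 kg; any packing needs at least ⌈500/150⌉ = 4 trucks.
So 4 is already optimal.

0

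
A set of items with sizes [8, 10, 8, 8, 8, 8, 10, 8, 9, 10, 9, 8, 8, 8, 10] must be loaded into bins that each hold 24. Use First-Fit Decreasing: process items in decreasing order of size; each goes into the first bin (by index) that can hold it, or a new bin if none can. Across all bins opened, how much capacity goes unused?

Sorted descending: 10, 10, 10, 10, 9, 9, 8, 8, 8, 8, 8, 8, 8, 8, 8.
10 → bin 1 (remaining 14)
10 → bin 1 (remaining 4)
10 → bin 2 (remaining 14)
10 → bin 2 (remaining 4)
9 → bin 3 (remaining 15)
9 → bin 3 (remaining 6)
8 → bin 4 (remaining 16)
8 → bin 4 (remaining 8)
8 → bin 4 (remaining 0)
8 → bin 5 (remaining 16)
8 → bin 5 (remaining 8)
8 → bin 5 (remaining 0)
8 → bin 6 (remaining 16)
8 → bin 6 (remaining 8)
8 → bin 6 (remaining 0)
6 bins × 24 = 144; used 130; unused 14.

14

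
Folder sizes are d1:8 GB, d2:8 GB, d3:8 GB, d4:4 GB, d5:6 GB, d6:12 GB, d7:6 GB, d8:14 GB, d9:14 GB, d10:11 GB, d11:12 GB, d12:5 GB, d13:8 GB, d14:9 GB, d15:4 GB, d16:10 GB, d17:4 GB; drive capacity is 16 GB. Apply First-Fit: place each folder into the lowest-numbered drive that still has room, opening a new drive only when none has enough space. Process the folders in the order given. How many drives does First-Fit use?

11

Put d1 (8 GB) in drive 1; 8 GB remain.
Put d2 (8 GB) in drive 1; 0 GB remain.
Put d3 (8 GB) in drive 2; 8 GB remain.
Put d4 (4 GB) in drive 2; 4 GB remain.
Put d5 (6 GB) in drive 3; 10 GB remain.
Put d6 (12 GB) in drive 4; 4 GB remain.
Put d7 (6 GB) in drive 3; 4 GB remain.
Put d8 (14 GB) in drive 5; 2 GB remain.
Put d9 (14 GB) in drive 6; 2 GB remain.
Put d10 (11 GB) in drive 7; 5 GB remain.
Put d11 (12 GB) in drive 8; 4 GB remain.
Put d12 (5 GB) in drive 7; 0 GB remain.
Put d13 (8 GB) in drive 9; 8 GB remain.
Put d14 (9 GB) in drive 10; 7 GB remain.
Put d15 (4 GB) in drive 2; 0 GB remain.
Put d16 (10 GB) in drive 11; 6 GB remain.
Put d17 (4 GB) in drive 3; 0 GB remain.
Final drives: [8,8] [8,4,4] [6,6,4] [12] [14] [14] [11,5] [12] [8] [9] [10].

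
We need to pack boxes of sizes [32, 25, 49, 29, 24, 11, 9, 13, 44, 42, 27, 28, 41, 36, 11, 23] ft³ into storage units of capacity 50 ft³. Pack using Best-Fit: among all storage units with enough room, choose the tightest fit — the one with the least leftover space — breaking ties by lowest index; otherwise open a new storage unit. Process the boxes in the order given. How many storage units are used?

11 storage units

storage unit 1: place 32 ft³, 18 ft³ left
storage unit 2: place 25 ft³, 25 ft³ left
storage unit 3: place 49 ft³, 1 ft³ left
storage unit 4: place 29 ft³, 21 ft³ left
storage unit 2: place 24 ft³, 1 ft³ left
storage unit 1: place 11 ft³, 7 ft³ left
storage unit 4: place 9 ft³, 12 ft³ left
storage unit 5: place 13 ft³, 37 ft³ left
storage unit 6: place 44 ft³, 6 ft³ left
storage unit 7: place 42 ft³, 8 ft³ left
storage unit 5: place 27 ft³, 10 ft³ left
storage unit 8: place 28 ft³, 22 ft³ left
storage unit 9: place 41 ft³, 9 ft³ left
storage unit 10: place 36 ft³, 14 ft³ left
storage unit 4: place 11 ft³, 1 ft³ left
storage unit 11: place 23 ft³, 27 ft³ left
Final storage units: [32,11] [25,24] [49] [29,9,11] [13,27] [44] [42] [28] [41] [36] [23].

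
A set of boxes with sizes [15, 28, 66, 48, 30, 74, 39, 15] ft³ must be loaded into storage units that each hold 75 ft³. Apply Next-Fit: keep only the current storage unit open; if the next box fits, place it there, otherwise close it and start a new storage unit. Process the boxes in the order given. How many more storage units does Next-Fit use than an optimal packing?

1

Next-Fit: [15,28] [66] [48] [30] [74] [39,15] → 6 storage units.
Total size 315 ft³; any packing needs at least ⌈315/75⌉ = 5 storage units.
An optimal packing achieves that bound: [74] [66] [48,15] [39,30] [28,15] → 5 storage units.
Excess: 6 − 5 = 1.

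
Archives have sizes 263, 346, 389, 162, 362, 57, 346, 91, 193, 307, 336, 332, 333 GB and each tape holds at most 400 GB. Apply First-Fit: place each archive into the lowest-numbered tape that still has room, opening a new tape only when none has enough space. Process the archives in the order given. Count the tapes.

tape 1: place 263 GB, 137 GB left
tape 2: place 346 GB, 54 GB left
tape 3: place 389 GB, 11 GB left
tape 4: place 162 GB, 238 GB left
tape 5: place 362 GB, 38 GB left
tape 1: place 57 GB, 80 GB left
tape 6: place 346 GB, 54 GB left
tape 4: place 91 GB, 147 GB left
tape 7: place 193 GB, 207 GB left
tape 8: place 307 GB, 93 GB left
tape 9: place 336 GB, 64 GB left
tape 10: place 332 GB, 68 GB left
tape 11: place 333 GB, 67 GB left
Final tapes: [263,57] [346] [389] [162,91] [362] [346] [193] [307] [336] [332] [333].

11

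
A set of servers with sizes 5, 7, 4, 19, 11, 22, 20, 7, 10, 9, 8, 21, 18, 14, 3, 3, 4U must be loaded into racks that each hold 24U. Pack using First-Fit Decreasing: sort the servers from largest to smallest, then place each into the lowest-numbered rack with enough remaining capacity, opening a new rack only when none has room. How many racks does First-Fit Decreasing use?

Sorted descending: 22, 21, 20, 19, 18, 14, 11, 10, 9, 8, 7, 7, 5, 4, 4, 3, 3.
rack 1: place 22U, 2U left
rack 2: place 21U, 3U left
rack 3: place 20U, 4U left
rack 4: place 19U, 5U left
rack 5: place 18U, 6U left
rack 6: place 14U, 10U left
rack 7: place 11U, 13U left
rack 6: place 10U, 0U left
rack 7: place 9U, 4U left
rack 8: place 8U, 16U left
rack 8: place 7U, 9U left
rack 8: place 7U, 2U left
rack 4: place 5U, 0U left
rack 3: place 4U, 0U left
rack 5: place 4U, 2U left
rack 2: place 3U, 0U left
rack 7: place 3U, 1U left
Final racks: [22] [21,3] [20,4] [19,5] [18,4] [14,10] [11,9,3] [8,7,7].

8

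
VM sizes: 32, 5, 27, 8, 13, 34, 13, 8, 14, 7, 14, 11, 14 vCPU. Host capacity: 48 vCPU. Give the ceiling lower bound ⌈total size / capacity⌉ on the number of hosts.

Total size = 32 + 5 + 27 + 8 + 13 + 34 + 13 + 8 + 14 + 7 + 14 + 11 + 14 = 200 vCPU.
⌈200 / 48⌉ = 5.

5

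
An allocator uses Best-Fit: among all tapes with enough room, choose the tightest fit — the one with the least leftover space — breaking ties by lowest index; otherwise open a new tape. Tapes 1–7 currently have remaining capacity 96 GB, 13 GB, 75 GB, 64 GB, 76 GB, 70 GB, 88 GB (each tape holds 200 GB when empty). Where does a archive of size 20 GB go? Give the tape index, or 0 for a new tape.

Tapes with room: tape 1 (96 GB), tape 3 (75 GB), tape 4 (64 GB), tape 5 (76 GB), tape 6 (70 GB), tape 7 (88 GB).
Tightest fit is tape 4 with 64 GB free.

4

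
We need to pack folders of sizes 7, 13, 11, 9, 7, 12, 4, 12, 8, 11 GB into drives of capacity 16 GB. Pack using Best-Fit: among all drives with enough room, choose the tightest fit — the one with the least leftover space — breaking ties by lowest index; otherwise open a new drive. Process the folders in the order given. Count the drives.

7

drive 1: place 7 GB, 9 GB left
drive 2: place 13 GB, 3 GB left
drive 3: place 11 GB, 5 GB left
drive 1: place 9 GB, 0 GB left
drive 4: place 7 GB, 9 GB left
drive 5: place 12 GB, 4 GB left
drive 5: place 4 GB, 0 GB left
drive 6: place 12 GB, 4 GB left
drive 4: place 8 GB, 1 GB left
drive 7: place 11 GB, 5 GB left
Final drives: [7,9] [13] [11] [7,8] [12,4] [12] [11].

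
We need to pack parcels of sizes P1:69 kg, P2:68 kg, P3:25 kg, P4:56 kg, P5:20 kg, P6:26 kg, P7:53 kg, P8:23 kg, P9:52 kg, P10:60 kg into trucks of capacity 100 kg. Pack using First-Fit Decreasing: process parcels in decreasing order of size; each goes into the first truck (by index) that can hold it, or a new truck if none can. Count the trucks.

6 trucks

Sorted descending: 69, 68, 60, 56, 53, 52, 26, 25, 23, 20.
69 kg → truck 1 (remaining 31 kg)
68 kg → truck 2 (remaining 32 kg)
60 kg → truck 3 (remaining 40 kg)
56 kg → truck 4 (remaining 44 kg)
53 kg → truck 5 (remaining 47 kg)
52 kg → truck 6 (remaining 48 kg)
26 kg → truck 1 (remaining 5 kg)
25 kg → truck 2 (remaining 7 kg)
23 kg → truck 3 (remaining 17 kg)
20 kg → truck 4 (remaining 24 kg)
Final trucks: [69,26] [68,25] [60,23] [56,20] [53] [52].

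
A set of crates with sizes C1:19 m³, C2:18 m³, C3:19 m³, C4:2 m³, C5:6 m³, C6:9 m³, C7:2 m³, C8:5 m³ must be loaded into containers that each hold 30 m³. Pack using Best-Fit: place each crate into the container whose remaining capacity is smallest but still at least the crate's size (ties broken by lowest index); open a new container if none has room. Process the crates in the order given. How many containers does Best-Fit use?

3 containers

C1 (19 m³) → container 1 (remaining 11 m³)
C2 (18 m³) → container 2 (remaining 12 m³)
C3 (19 m³) → container 3 (remaining 11 m³)
C4 (2 m³) → container 1 (remaining 9 m³)
C5 (6 m³) → container 1 (remaining 3 m³)
C6 (9 m³) → container 3 (remaining 2 m³)
C7 (2 m³) → container 3 (remaining 0 m³)
C8 (5 m³) → container 2 (remaining 7 m³)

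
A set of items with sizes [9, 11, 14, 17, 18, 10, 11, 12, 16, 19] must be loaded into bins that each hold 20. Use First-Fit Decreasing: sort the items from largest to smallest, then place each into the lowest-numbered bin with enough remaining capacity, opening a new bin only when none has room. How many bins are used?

9

Sorted descending: 19, 18, 17, 16, 14, 12, 11, 11, 10, 9.
Put 19 in bin 1; 1 remain.
Put 18 in bin 2; 2 remain.
Put 17 in bin 3; 3 remain.
Put 16 in bin 4; 4 remain.
Put 14 in bin 5; 6 remain.
Put 12 in bin 6; 8 remain.
Put 11 in bin 7; 9 remain.
Put 11 in bin 8; 9 remain.
Put 10 in bin 9; 10 remain.
Put 9 in bin 7; 0 remain.
Final bins: [19] [18] [17] [16] [14] [12] [11,9] [11] [10].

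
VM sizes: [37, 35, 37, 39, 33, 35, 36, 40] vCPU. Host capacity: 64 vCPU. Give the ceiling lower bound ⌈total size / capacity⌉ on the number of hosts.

Total size = 37 + 35 + 37 + 39 + 33 + 35 + 36 + 40 = 292 vCPU.
⌈292 / 64⌉ = 5.

5 hosts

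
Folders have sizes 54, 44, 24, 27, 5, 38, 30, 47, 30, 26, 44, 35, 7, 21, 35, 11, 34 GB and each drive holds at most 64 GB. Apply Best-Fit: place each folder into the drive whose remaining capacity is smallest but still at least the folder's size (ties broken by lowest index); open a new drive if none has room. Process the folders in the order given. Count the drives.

54 GB → drive 1 (remaining 10 GB)
44 GB → drive 2 (remaining 20 GB)
24 GB → drive 3 (remaining 40 GB)
27 GB → drive 3 (remaining 13 GB)
5 GB → drive 1 (remaining 5 GB)
38 GB → drive 4 (remaining 26 GB)
30 GB → drive 5 (remaining 34 GB)
47 GB → drive 6 (remaining 17 GB)
30 GB → drive 5 (remaining 4 GB)
26 GB → drive 4 (remaining 0 GB)
44 GB → drive 7 (remaining 20 GB)
35 GB → drive 8 (remaining 29 GB)
7 GB → drive 3 (remaining 6 GB)
21 GB → drive 8 (remaining 8 GB)
35 GB → drive 9 (remaining 29 GB)
11 GB → drive 6 (remaining 6 GB)
34 GB → drive 10 (remaining 30 GB)
Final drives: [54,5] [44] [24,27,7] [38,26] [30,30] [47,11] [44] [35,21] [35] [34].

10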